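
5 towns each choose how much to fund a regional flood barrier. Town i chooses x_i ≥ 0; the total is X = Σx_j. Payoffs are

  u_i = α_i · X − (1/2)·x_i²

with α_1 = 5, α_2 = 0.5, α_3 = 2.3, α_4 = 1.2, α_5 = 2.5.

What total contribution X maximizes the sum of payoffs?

57.5

Planner FOC: ∂(Σu_j)/∂x_i = (Σα_j) − x_i = 0, so x_i^SO = Σα_j = 11.5 for every i; X^SO = 57.5.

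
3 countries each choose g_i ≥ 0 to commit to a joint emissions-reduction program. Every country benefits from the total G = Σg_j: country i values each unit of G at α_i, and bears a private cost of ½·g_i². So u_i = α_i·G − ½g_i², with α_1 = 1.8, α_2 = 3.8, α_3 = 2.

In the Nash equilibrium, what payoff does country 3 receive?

13.2

Country i's FOC: ∂u_i/∂g_i = α_i − g_i = 0, so g_i* = α_i.
NE contributions = (1.8, 3.8, 2); G = 7.6.
u_3 = α_3·G − ½·(g_3)² = 2·7.6 − ½·2² = 13.2.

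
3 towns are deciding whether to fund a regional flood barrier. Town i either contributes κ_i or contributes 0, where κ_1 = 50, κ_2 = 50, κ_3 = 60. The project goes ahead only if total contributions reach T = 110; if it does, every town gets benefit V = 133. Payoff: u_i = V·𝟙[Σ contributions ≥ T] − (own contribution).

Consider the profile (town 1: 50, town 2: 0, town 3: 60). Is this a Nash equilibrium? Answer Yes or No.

Yes

Total = 110 ≥ 110: provided.
Town 1 (pledges 50, payoff 83): dropping to 0 → total 60, payoff 0. No gain.
Town 2 (pledges 0, payoff 133): pledging 50 → total 160, payoff 83. No gain.
Town 3 (pledges 60, payoff 73): dropping to 0 → total 50, payoff 0. No gain.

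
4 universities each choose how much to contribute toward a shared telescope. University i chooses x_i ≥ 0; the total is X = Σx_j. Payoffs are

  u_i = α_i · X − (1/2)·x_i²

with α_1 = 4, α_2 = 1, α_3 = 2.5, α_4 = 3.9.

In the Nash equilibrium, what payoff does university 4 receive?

University i's FOC: ∂u_i/∂x_i = α_i − x_i = 0, so x_i* = α_i.
NE contributions = (4, 1, 2.5, 3.9); X = 11.4.
u_4 = α_4·X − ½·(x_4)² = 3.9·11.4 − ½·3.9² = 36.855.

36.855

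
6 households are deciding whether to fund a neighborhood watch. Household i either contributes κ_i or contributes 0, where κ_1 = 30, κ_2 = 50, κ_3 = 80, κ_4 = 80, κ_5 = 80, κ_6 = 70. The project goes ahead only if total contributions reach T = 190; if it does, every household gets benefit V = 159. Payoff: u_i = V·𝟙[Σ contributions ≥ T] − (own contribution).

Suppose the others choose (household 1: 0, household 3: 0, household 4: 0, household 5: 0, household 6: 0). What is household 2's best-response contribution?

Others' total = 0. Even contributing 50 gives 50 < 190: no benefit either way.
Best response: 0.

0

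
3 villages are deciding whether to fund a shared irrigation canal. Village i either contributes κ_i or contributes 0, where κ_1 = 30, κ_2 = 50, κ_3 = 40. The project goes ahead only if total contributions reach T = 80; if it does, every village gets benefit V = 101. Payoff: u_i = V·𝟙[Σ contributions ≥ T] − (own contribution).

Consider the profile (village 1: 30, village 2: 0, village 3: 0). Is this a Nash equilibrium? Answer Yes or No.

Total = 30 < 80: not provided.
Village 1 (pledges 30, payoff -30): dropping to 0 → total 0, payoff 0. Profitable deviation.

No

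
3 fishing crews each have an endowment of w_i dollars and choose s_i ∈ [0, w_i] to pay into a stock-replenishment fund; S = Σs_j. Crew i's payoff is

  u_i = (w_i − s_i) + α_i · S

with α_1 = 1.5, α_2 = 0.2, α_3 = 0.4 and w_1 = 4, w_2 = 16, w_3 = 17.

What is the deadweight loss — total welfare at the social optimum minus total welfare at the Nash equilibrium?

36.3

∂u_i/∂s_i = α_i − 1, so crew i contributes w_i if α_i > 1, else 0.
α_i > 1 for i ∈ {1}; NE contributions (4, 0, 0), S = 4.
W^NE = Σw_i − S^NE + (Σα_i)·S^NE = 37 + 1.1·4 = 41.4.
Planner: ∂(Σu_j)/∂s_i = Σα_j − 1 = 1.1 > 0, so everyone contributes w_i; S^SO = 37, W^SO = 37 + 1.1·37 = 77.7.
Deadweight loss = 36.3.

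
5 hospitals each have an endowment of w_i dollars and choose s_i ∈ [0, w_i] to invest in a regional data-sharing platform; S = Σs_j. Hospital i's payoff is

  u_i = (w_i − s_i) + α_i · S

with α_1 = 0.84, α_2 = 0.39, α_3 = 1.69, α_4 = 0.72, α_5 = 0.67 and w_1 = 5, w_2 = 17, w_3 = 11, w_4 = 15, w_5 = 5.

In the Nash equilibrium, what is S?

∂u_i/∂s_i = α_i − 1, so hospital i contributes w_i if α_i > 1, else 0.
α_i > 1 for i ∈ {3}; NE contributions (0, 0, 11, 0, 0), S = 11.

11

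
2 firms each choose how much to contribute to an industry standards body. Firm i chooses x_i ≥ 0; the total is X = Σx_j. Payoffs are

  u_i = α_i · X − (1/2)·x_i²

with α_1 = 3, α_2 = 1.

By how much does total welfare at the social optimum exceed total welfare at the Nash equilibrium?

Firm i's FOC: ∂u_i/∂x_i = α_i − x_i = 0, so x_i* = α_i.
NE contributions = (3, 1); X = 4.
W^NE = (Σα)·X − ½Σα_i² = 4² − ½·10 = 11.
Planner sets x_i = Σα_j = 4 for every i, so X^SO = 2·4 = 8.
W^SO = (Σα)·X^SO − ½·2·(Σα)² = (2/2)·4² = 16.
Deadweight loss = W^SO − W^NE = 5.

5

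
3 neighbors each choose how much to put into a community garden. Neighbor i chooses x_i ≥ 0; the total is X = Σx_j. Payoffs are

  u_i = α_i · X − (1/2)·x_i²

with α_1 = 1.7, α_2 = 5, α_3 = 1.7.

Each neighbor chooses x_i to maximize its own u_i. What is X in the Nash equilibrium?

Neighbor i's FOC: ∂u_i/∂x_i = α_i − x_i = 0, so x_i* = α_i.
NE contributions = (1.7, 5, 1.7); X = 8.4.

8.4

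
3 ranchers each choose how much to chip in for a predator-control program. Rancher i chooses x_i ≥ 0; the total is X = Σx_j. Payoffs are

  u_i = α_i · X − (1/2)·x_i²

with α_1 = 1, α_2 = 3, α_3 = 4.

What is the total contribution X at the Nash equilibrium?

8

Rancher i's FOC: ∂u_i/∂x_i = α_i − x_i = 0, so x_i* = α_i.
NE contributions = (1, 3, 4); X = 8.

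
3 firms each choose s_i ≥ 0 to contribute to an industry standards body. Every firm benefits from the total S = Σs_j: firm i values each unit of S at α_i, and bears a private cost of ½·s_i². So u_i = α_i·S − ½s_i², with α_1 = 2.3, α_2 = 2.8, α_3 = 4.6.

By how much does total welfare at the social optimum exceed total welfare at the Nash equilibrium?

64.19

Firm i's FOC: ∂u_i/∂s_i = α_i − s_i = 0, so s_i* = α_i.
NE contributions = (2.3, 2.8, 4.6); S = 9.7.
W^NE = (Σα)·S − ½Σα_i² = 9.7² − ½·34.29 = 76.945.
Planner sets s_i = Σα_j = 9.7 for every i, so S^SO = 3·9.7 = 29.1.
W^SO = (Σα)·S^SO − ½·3·(Σα)² = (3/2)·9.7² = 141.135.
Deadweight loss = W^SO − W^NE = 64.19.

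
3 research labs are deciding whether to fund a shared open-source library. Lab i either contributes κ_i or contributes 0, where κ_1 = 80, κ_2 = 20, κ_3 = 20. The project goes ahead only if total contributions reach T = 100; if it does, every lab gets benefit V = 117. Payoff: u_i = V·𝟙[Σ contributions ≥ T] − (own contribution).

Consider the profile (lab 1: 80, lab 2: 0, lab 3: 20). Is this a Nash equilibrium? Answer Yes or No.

Yes

Total = 100 ≥ 100: provided.
Lab 1 (pledges 80, payoff 37): dropping to 0 → total 20, payoff 0. No gain.
Lab 2 (pledges 0, payoff 117): pledging 20 → total 120, payoff 97. No gain.
Lab 3 (pledges 20, payoff 97): dropping to 0 → total 80, payoff 0. No gain.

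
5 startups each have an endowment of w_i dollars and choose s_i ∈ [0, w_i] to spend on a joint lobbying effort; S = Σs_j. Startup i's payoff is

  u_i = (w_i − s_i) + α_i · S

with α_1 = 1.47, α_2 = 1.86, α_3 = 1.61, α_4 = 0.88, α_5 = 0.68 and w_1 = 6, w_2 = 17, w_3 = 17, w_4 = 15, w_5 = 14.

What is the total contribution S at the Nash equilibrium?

40

∂u_i/∂s_i = α_i − 1, so startup i contributes w_i if α_i > 1, else 0.
α_i > 1 for i ∈ {1, 2, 3}; NE contributions (6, 17, 17, 0, 0), S = 40.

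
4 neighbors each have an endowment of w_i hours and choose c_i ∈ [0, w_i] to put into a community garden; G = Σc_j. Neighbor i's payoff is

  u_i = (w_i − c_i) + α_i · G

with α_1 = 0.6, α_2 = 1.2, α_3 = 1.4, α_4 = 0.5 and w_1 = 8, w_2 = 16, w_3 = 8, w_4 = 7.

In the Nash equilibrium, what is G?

24

∂u_i/∂c_i = α_i − 1, so neighbor i contributes w_i if α_i > 1, else 0.
α_i > 1 for i ∈ {2, 3}; NE contributions (0, 16, 8, 0), G = 24.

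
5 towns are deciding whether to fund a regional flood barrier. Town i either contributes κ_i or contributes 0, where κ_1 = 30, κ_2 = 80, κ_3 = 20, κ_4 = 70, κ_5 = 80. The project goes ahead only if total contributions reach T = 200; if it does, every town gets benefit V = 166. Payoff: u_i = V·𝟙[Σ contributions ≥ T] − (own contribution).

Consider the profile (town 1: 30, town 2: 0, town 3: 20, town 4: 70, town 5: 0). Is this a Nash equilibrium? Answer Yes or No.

Total = 120 < 200: not provided.
Town 1 (pledges 30, payoff -30): dropping to 0 → total 90, payoff 0. Profitable deviation.

No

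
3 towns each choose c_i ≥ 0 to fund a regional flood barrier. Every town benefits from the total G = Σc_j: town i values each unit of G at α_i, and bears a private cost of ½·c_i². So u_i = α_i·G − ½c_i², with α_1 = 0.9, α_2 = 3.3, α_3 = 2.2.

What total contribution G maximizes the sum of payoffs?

Planner FOC: ∂(Σu_j)/∂c_i = (Σα_j) − c_i = 0, so c_i^SO = Σα_j = 6.4 for every i; G^SO = 19.2.

19.2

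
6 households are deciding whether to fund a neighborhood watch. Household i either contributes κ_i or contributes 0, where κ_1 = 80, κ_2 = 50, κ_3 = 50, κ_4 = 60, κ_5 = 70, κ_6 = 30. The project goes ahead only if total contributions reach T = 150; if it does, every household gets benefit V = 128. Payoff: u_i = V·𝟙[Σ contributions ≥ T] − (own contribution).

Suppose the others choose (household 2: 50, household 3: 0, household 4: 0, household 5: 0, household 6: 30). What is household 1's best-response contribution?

80

Others' total = 80. Contributing 80 brings total to 160 ≥ 150: gain V − κ_1 = 48.
Best response: 80.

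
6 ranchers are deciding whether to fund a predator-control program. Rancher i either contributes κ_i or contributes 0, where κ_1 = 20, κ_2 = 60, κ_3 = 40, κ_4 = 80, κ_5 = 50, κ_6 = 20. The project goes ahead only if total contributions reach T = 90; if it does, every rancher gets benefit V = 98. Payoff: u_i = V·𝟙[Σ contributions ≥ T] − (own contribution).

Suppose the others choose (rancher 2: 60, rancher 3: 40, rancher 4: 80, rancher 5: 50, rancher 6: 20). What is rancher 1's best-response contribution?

0

Others' total = 250 ≥ 90; contributing adds cost 20 for no extra benefit.
Best response: 0.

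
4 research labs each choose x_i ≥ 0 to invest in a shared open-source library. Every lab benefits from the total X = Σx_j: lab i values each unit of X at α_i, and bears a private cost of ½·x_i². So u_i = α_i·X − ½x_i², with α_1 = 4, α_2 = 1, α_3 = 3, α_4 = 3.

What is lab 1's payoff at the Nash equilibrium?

Lab i's FOC: ∂u_i/∂x_i = α_i − x_i = 0, so x_i* = α_i.
NE contributions = (4, 1, 3, 3); X = 11.
u_1 = α_1·X − ½·(x_1)² = 4·11 − ½·4² = 36.

36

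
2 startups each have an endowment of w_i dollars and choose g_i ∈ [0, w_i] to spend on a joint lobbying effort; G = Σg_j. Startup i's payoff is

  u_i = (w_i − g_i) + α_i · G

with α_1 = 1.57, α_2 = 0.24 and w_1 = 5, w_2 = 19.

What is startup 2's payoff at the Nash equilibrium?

∂u_i/∂g_i = α_i − 1, so startup i contributes w_i if α_i > 1, else 0.
α_i > 1 for i ∈ {1}; NE contributions (5, 0), G = 5.
u_2 = (19 − 0) + 0.24·5 = 20.2.

20.2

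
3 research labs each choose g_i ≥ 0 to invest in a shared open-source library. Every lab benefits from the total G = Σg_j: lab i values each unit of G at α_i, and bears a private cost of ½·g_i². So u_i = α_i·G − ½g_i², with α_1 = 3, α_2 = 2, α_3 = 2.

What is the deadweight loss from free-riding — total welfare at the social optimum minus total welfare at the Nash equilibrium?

Lab i's FOC: ∂u_i/∂g_i = α_i − g_i = 0, so g_i* = α_i.
NE contributions = (3, 2, 2); G = 7.
W^NE = (Σα)·G − ½Σα_i² = 7² − ½·17 = 40.5.
Planner sets g_i = Σα_j = 7 for every i, so G^SO = 3·7 = 21.
W^SO = (Σα)·G^SO − ½·3·(Σα)² = (3/2)·7² = 73.5.
Deadweight loss = W^SO − W^NE = 33.

33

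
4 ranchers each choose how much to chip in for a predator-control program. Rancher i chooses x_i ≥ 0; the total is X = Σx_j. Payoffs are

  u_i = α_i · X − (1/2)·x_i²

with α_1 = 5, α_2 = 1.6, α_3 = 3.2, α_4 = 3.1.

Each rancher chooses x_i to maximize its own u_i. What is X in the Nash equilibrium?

Rancher i's FOC: ∂u_i/∂x_i = α_i − x_i = 0, so x_i* = α_i.
NE contributions = (5, 1.6, 3.2, 3.1); X = 12.9.

12.9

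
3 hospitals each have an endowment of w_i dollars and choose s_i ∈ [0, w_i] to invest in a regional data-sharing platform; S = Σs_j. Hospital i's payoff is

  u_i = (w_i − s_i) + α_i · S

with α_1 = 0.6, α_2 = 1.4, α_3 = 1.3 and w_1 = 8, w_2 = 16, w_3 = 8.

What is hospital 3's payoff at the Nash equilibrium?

31.2

∂u_i/∂s_i = α_i − 1, so hospital i contributes w_i if α_i > 1, else 0.
α_i > 1 for i ∈ {2, 3}; NE contributions (0, 16, 8), S = 24.
u_3 = (8 − 8) + 1.3·24 = 31.2.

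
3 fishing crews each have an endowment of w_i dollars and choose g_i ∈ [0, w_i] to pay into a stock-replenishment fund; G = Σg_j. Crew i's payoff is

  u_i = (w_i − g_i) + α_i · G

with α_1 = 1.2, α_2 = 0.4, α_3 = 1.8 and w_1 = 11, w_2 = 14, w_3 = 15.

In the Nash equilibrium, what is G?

26

∂u_i/∂g_i = α_i − 1, so crew i contributes w_i if α_i > 1, else 0.
α_i > 1 for i ∈ {1, 3}; NE contributions (11, 0, 15), G = 26.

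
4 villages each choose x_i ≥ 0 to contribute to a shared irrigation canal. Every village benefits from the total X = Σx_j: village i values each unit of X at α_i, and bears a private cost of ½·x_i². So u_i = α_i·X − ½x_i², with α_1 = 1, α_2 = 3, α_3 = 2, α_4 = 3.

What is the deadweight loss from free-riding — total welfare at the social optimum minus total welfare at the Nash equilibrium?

92.5

Village i's FOC: ∂u_i/∂x_i = α_i − x_i = 0, so x_i* = α_i.
NE contributions = (1, 3, 2, 3); X = 9.
W^NE = (Σα)·X − ½Σα_i² = 9² − ½·23 = 69.5.
Planner sets x_i = Σα_j = 9 for every i, so X^SO = 4·9 = 36.
W^SO = (Σα)·X^SO − ½·4·(Σα)² = (4/2)·9² = 162.
Deadweight loss = W^SO − W^NE = 92.5.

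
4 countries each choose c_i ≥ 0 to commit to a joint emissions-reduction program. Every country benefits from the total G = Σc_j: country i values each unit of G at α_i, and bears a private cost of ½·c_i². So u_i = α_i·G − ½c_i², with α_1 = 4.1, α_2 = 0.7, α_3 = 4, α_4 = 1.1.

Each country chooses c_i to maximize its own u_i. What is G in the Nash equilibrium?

Country i's FOC: ∂u_i/∂c_i = α_i − c_i = 0, so c_i* = α_i.
NE contributions = (4.1, 0.7, 4, 1.1); G = 9.9.

9.9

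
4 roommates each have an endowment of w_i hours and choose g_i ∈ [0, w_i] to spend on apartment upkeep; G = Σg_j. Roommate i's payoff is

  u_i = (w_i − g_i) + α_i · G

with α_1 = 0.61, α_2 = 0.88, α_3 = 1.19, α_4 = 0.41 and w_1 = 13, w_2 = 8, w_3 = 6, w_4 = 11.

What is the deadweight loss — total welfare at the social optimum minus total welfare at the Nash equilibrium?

∂u_i/∂g_i = α_i − 1, so roommate i contributes w_i if α_i > 1, else 0.
α_i > 1 for i ∈ {3}; NE contributions (0, 0, 6, 0), G = 6.
W^NE = Σw_i − G^NE + (Σα_i)·G^NE = 38 + 2.09·6 = 50.54.
Planner: ∂(Σu_j)/∂g_i = Σα_j − 1 = 2.09 > 0, so everyone contributes w_i; G^SO = 38, W^SO = 38 + 2.09·38 = 117.42.
Deadweight loss = 66.88.

66.88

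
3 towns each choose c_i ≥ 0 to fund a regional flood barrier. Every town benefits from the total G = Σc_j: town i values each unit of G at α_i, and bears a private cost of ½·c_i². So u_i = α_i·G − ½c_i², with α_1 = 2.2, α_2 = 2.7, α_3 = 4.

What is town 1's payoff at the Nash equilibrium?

17.16

Town i's FOC: ∂u_i/∂c_i = α_i − c_i = 0, so c_i* = α_i.
NE contributions = (2.2, 2.7, 4); G = 8.9.
u_1 = α_1·G − ½·(c_1)² = 2.2·8.9 − ½·2.2² = 17.16.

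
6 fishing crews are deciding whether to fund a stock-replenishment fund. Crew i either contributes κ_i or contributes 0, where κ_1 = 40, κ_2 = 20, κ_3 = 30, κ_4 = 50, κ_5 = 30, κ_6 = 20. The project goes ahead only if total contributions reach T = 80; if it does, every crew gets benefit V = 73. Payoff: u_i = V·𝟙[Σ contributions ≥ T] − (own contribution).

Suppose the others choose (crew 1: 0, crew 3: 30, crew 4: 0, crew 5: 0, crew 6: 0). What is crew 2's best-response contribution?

0

Others' total = 30. Even contributing 20 gives 50 < 80: no benefit either way.
Best response: 0.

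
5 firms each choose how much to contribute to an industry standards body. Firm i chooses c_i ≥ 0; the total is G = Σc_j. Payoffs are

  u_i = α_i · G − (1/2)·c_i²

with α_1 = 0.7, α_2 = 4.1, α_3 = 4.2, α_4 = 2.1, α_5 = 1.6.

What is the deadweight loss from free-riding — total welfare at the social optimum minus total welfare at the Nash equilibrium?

Firm i's FOC: ∂u_i/∂c_i = α_i − c_i = 0, so c_i* = α_i.
NE contributions = (0.7, 4.1, 4.2, 2.1, 1.6); G = 12.7.
W^NE = (Σα)·G − ½Σα_i² = 12.7² − ½·41.91 = 140.335.
Planner sets c_i = Σα_j = 12.7 for every i, so G^SO = 5·12.7 = 63.5.
W^SO = (Σα)·G^SO − ½·5·(Σα)² = (5/2)·12.7² = 403.225.
Deadweight loss = W^SO − W^NE = 262.89.

262.89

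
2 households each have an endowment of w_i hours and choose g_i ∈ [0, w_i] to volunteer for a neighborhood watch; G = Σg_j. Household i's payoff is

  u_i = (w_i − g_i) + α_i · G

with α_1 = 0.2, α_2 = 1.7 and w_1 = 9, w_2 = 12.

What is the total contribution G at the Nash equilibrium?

∂u_i/∂g_i = α_i − 1, so household i contributes w_i if α_i > 1, else 0.
α_i > 1 for i ∈ {2}; NE contributions (0, 12), G = 12.

12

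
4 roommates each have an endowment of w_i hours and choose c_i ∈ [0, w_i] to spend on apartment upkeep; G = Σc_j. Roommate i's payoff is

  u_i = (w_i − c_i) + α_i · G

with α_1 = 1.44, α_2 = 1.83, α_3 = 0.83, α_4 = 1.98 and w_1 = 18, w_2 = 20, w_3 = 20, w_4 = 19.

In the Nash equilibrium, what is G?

57

∂u_i/∂c_i = α_i − 1, so roommate i contributes w_i if α_i > 1, else 0.
α_i > 1 for i ∈ {1, 2, 4}; NE contributions (18, 20, 0, 19), G = 57.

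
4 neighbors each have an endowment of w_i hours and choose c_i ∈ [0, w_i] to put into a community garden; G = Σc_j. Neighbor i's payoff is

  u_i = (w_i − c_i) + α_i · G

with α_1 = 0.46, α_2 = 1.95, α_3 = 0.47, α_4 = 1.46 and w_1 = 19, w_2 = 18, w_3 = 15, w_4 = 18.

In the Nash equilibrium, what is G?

36

∂u_i/∂c_i = α_i − 1, so neighbor i contributes w_i if α_i > 1, else 0.
α_i > 1 for i ∈ {2, 4}; NE contributions (0, 18, 0, 18), G = 36.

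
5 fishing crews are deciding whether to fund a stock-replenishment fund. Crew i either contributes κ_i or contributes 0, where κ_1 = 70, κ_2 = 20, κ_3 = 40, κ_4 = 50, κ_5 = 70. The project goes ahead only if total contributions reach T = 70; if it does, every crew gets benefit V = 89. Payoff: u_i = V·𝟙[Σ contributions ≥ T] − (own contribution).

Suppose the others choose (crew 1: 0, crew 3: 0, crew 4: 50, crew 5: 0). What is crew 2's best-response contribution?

Others' total = 50. Contributing 20 brings total to 70 ≥ 70: gain V − κ_2 = 69.
Best response: 20.

20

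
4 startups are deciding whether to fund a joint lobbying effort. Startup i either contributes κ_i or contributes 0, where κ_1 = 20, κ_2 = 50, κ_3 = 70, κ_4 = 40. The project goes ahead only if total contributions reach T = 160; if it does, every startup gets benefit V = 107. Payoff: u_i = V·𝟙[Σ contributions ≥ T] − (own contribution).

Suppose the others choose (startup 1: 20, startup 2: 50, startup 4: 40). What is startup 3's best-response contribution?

Others' total = 110. Contributing 70 brings total to 180 ≥ 160: gain V − κ_3 = 37.
Best response: 70.

70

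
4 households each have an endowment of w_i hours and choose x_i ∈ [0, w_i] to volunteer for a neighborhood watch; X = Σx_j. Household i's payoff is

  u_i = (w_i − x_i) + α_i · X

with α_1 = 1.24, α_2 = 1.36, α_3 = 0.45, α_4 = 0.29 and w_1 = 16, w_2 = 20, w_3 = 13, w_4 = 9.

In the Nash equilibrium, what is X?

∂u_i/∂x_i = α_i − 1, so household i contributes w_i if α_i > 1, else 0.
α_i > 1 for i ∈ {1, 2}; NE contributions (16, 20, 0, 0), X = 36.

36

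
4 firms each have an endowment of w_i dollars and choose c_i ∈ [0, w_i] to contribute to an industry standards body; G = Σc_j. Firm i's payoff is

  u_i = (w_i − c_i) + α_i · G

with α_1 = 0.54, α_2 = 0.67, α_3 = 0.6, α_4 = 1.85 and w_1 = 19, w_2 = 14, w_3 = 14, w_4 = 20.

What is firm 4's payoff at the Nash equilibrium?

∂u_i/∂c_i = α_i − 1, so firm i contributes w_i if α_i > 1, else 0.
α_i > 1 for i ∈ {4}; NE contributions (0, 0, 0, 20), G = 20.
u_4 = (20 − 20) + 1.85·20 = 37.

37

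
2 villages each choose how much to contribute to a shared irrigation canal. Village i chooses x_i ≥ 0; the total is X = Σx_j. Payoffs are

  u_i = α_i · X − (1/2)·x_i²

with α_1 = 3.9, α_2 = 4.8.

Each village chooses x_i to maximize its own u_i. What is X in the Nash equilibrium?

Village i's FOC: ∂u_i/∂x_i = α_i − x_i = 0, so x_i* = α_i.
NE contributions = (3.9, 4.8); X = 8.7.

8.7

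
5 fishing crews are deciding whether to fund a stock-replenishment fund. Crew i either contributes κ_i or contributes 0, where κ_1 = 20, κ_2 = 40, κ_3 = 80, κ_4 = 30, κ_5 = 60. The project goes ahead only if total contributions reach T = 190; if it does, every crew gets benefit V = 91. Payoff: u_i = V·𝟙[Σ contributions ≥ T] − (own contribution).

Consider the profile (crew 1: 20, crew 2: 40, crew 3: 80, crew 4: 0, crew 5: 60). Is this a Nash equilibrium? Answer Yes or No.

Total = 200 ≥ 190: provided.
Crew 1 (pledges 20, payoff 71): dropping to 0 → total 180, payoff 0. No gain.
Crew 2 (pledges 40, payoff 51): dropping to 0 → total 160, payoff 0. No gain.
Crew 3 (pledges 80, payoff 11): dropping to 0 → total 120, payoff 0. No gain.
Crew 4 (pledges 0, payoff 91): pledging 30 → total 230, payoff 61. No gain.
Crew 5 (pledges 60, payoff 31): dropping to 0 → total 140, payoff 0. No gain.

Yes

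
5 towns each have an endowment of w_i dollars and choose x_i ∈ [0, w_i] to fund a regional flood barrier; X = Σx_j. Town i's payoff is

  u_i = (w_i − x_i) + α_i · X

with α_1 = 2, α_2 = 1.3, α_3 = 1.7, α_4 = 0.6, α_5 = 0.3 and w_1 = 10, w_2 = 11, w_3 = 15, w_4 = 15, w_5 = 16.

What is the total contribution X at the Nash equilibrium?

∂u_i/∂x_i = α_i − 1, so town i contributes w_i if α_i > 1, else 0.
α_i > 1 for i ∈ {1, 2, 3}; NE contributions (10, 11, 15, 0, 0), X = 36.

36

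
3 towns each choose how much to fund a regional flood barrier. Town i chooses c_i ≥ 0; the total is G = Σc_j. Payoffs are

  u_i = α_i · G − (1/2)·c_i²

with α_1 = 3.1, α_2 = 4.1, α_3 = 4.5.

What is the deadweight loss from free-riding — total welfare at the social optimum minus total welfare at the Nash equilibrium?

Town i's FOC: ∂u_i/∂c_i = α_i − c_i = 0, so c_i* = α_i.
NE contributions = (3.1, 4.1, 4.5); G = 11.7.
W^NE = (Σα)·G − ½Σα_i² = 11.7² − ½·46.67 = 113.555.
Planner sets c_i = Σα_j = 11.7 for every i, so G^SO = 3·11.7 = 35.1.
W^SO = (Σα)·G^SO − ½·3·(Σα)² = (3/2)·11.7² = 205.335.
Deadweight loss = W^SO − W^NE = 91.78.

91.78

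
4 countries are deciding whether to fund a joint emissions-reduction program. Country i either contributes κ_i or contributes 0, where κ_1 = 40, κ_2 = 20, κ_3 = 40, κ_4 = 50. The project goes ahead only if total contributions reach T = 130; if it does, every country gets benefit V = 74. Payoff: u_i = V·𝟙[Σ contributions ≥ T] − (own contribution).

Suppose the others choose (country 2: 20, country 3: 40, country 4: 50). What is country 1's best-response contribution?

40

Others' total = 110. Contributing 40 brings total to 150 ≥ 130: gain V − κ_1 = 34.
Best response: 40.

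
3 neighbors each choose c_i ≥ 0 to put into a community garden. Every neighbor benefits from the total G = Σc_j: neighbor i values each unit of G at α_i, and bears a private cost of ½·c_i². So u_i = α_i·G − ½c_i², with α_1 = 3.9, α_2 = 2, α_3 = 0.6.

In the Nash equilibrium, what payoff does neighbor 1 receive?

Neighbor i's FOC: ∂u_i/∂c_i = α_i − c_i = 0, so c_i* = α_i.
NE contributions = (3.9, 2, 0.6); G = 6.5.
u_1 = α_1·G − ½·(c_1)² = 3.9·6.5 − ½·3.9² = 17.745.

17.745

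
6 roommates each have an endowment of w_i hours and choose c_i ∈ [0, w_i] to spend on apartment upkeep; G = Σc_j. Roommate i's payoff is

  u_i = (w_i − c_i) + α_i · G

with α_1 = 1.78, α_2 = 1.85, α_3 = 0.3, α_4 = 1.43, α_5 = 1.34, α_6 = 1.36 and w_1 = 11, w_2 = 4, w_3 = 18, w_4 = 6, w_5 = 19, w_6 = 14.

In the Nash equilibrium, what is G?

∂u_i/∂c_i = α_i − 1, so roommate i contributes w_i if α_i > 1, else 0.
α_i > 1 for i ∈ {1, 2, 4, 5, 6}; NE contributions (11, 4, 0, 6, 19, 14), G = 54.

54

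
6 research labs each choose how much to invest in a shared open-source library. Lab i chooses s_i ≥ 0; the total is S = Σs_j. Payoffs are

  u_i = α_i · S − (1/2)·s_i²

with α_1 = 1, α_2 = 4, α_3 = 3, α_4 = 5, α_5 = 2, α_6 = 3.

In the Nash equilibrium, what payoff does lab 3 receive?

Lab i's FOC: ∂u_i/∂s_i = α_i − s_i = 0, so s_i* = α_i.
NE contributions = (1, 4, 3, 5, 2, 3); S = 18.
u_3 = α_3·S − ½·(s_3)² = 3·18 − ½·3² = 49.5.

49.5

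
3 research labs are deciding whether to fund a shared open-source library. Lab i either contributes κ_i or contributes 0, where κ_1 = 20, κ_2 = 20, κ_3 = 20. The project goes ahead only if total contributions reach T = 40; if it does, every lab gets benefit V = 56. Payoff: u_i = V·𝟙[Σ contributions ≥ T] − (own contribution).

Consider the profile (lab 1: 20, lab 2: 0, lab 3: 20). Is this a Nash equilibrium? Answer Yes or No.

Yes

Total = 40 ≥ 40: provided.
Lab 1 (pledges 20, payoff 36): dropping to 0 → total 20, payoff 0. No gain.
Lab 2 (pledges 0, payoff 56): pledging 20 → total 60, payoff 36. No gain.
Lab 3 (pledges 20, payoff 36): dropping to 0 → total 20, payoff 0. No gain.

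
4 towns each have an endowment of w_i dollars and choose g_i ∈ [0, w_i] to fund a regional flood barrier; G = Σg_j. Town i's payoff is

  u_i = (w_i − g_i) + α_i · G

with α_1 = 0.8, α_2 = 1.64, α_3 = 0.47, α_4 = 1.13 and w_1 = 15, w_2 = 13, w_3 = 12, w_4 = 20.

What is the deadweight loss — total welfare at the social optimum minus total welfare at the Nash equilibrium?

82.08

∂u_i/∂g_i = α_i − 1, so town i contributes w_i if α_i > 1, else 0.
α_i > 1 for i ∈ {2, 4}; NE contributions (0, 13, 0, 20), G = 33.
W^NE = Σw_i − G^NE + (Σα_i)·G^NE = 60 + 3.04·33 = 160.32.
Planner: ∂(Σu_j)/∂g_i = Σα_j − 1 = 3.04 > 0, so everyone contributes w_i; G^SO = 60, W^SO = 60 + 3.04·60 = 242.4.
Deadweight loss = 82.08.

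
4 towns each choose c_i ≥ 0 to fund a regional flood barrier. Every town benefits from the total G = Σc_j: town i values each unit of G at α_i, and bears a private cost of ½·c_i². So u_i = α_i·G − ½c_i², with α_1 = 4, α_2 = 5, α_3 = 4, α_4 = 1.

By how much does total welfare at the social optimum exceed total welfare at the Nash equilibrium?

Town i's FOC: ∂u_i/∂c_i = α_i − c_i = 0, so c_i* = α_i.
NE contributions = (4, 5, 4, 1); G = 14.
W^NE = (Σα)·G − ½Σα_i² = 14² − ½·58 = 167.
Planner sets c_i = Σα_j = 14 for every i, so G^SO = 4·14 = 56.
W^SO = (Σα)·G^SO − ½·4·(Σα)² = (4/2)·14² = 392.
Deadweight loss = W^SO − W^NE = 225.

225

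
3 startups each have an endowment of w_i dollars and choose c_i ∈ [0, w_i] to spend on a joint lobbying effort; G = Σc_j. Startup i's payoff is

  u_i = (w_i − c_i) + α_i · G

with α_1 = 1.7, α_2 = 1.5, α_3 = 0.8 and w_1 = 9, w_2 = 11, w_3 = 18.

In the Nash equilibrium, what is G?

∂u_i/∂c_i = α_i − 1, so startup i contributes w_i if α_i > 1, else 0.
α_i > 1 for i ∈ {1, 2}; NE contributions (9, 11, 0), G = 20.

20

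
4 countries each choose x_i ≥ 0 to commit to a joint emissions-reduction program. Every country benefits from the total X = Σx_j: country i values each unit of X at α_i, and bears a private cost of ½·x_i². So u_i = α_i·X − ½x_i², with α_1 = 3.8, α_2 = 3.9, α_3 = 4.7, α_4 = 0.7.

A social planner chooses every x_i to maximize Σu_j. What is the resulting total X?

52.4

Planner FOC: ∂(Σu_j)/∂x_i = (Σα_j) − x_i = 0, so x_i^SO = Σα_j = 13.1 for every i; X^SO = 52.4.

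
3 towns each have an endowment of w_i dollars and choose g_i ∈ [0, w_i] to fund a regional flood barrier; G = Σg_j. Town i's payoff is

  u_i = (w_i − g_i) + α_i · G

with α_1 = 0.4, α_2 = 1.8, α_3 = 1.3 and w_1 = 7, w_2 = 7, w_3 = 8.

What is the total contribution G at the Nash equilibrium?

∂u_i/∂g_i = α_i − 1, so town i contributes w_i if α_i > 1, else 0.
α_i > 1 for i ∈ {2, 3}; NE contributions (0, 7, 8), G = 15.

15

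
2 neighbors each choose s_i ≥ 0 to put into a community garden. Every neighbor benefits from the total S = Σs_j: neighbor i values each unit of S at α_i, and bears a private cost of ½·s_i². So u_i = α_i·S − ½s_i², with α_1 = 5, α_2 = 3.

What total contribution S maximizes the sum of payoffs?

16

Planner FOC: ∂(Σu_j)/∂s_i = (Σα_j) − s_i = 0, so s_i^SO = Σα_j = 8 for every i; S^SO = 16.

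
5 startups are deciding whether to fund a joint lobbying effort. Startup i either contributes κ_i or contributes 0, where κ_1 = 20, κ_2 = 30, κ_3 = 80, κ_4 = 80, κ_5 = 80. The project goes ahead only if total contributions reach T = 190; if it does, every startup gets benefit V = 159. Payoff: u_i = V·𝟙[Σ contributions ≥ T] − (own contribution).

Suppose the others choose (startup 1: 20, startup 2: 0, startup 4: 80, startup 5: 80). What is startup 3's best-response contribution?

Others' total = 180. Contributing 80 brings total to 260 ≥ 190: gain V − κ_3 = 79.
Best response: 80.

80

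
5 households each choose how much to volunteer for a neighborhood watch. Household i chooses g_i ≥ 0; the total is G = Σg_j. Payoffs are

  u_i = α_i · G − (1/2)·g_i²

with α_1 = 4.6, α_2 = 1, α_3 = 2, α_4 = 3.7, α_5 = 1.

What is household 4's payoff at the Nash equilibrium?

Household i's FOC: ∂u_i/∂g_i = α_i − g_i = 0, so g_i* = α_i.
NE contributions = (4.6, 1, 2, 3.7, 1); G = 12.3.
u_4 = α_4·G − ½·(g_4)² = 3.7·12.3 − ½·3.7² = 38.665.

38.665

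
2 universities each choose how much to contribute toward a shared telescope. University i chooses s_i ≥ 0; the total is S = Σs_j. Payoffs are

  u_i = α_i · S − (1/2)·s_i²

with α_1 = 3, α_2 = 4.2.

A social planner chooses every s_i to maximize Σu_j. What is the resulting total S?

14.4

Planner FOC: ∂(Σu_j)/∂s_i = (Σα_j) − s_i = 0, so s_i^SO = Σα_j = 7.2 for every i; S^SO = 14.4.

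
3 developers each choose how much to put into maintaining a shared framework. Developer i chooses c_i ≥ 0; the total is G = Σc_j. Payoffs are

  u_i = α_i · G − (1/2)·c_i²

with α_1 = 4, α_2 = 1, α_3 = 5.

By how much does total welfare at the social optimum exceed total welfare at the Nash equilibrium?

71

Developer i's FOC: ∂u_i/∂c_i = α_i − c_i = 0, so c_i* = α_i.
NE contributions = (4, 1, 5); G = 10.
W^NE = (Σα)·G − ½Σα_i² = 10² − ½·42 = 79.
Planner sets c_i = Σα_j = 10 for every i, so G^SO = 3·10 = 30.
W^SO = (Σα)·G^SO − ½·3·(Σα)² = (3/2)·10² = 150.
Deadweight loss = W^SO − W^NE = 71.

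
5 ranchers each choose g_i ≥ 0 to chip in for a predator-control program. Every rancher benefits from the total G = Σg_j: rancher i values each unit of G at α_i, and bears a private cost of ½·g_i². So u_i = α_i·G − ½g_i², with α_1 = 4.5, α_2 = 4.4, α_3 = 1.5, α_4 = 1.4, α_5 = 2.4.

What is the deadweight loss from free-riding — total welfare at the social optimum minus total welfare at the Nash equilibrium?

Rancher i's FOC: ∂u_i/∂g_i = α_i − g_i = 0, so g_i* = α_i.
NE contributions = (4.5, 4.4, 1.5, 1.4, 2.4); G = 14.2.
W^NE = (Σα)·G − ½Σα_i² = 14.2² − ½·49.58 = 176.85.
Planner sets g_i = Σα_j = 14.2 for every i, so G^SO = 5·14.2 = 71.
W^SO = (Σα)·G^SO − ½·5·(Σα)² = (5/2)·14.2² = 504.1.
Deadweight loss = W^SO − W^NE = 327.25.

327.25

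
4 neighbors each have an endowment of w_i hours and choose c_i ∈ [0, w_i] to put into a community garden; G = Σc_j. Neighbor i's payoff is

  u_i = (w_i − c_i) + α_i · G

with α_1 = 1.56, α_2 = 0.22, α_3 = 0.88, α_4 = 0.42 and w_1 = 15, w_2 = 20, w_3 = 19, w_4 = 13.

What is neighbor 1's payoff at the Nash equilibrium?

∂u_i/∂c_i = α_i − 1, so neighbor i contributes w_i if α_i > 1, else 0.
α_i > 1 for i ∈ {1}; NE contributions (15, 0, 0, 0), G = 15.
u_1 = (15 − 15) + 1.56·15 = 23.4.

23.4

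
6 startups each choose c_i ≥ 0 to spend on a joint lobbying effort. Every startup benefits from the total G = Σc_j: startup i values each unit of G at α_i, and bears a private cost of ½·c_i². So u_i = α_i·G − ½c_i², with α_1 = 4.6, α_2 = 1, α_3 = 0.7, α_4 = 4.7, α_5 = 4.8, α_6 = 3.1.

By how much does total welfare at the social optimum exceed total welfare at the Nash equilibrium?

753.115

Startup i's FOC: ∂u_i/∂c_i = α_i − c_i = 0, so c_i* = α_i.
NE contributions = (4.6, 1, 0.7, 4.7, 4.8, 3.1); G = 18.9.
W^NE = (Σα)·G − ½Σα_i² = 18.9² − ½·77.39 = 318.515.
Planner sets c_i = Σα_j = 18.9 for every i, so G^SO = 6·18.9 = 113.4.
W^SO = (Σα)·G^SO − ½·6·(Σα)² = (6/2)·18.9² = 1071.63.
Deadweight loss = W^SO − W^NE = 753.115.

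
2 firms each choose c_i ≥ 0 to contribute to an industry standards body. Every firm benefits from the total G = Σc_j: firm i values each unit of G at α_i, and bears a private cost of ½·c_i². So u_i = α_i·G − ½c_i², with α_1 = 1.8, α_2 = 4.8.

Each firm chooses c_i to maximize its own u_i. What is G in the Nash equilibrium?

Firm i's FOC: ∂u_i/∂c_i = α_i − c_i = 0, so c_i* = α_i.
NE contributions = (1.8, 4.8); G = 6.6.

6.6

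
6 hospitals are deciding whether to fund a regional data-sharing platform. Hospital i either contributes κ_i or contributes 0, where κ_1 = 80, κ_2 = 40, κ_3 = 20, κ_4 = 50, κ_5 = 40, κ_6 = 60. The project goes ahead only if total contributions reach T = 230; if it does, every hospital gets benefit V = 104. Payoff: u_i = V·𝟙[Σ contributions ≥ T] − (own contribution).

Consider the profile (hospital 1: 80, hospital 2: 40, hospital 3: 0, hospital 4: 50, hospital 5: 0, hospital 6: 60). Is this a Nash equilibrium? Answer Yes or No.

Yes

Total = 230 ≥ 230: provided.
Hospital 1 (pledges 80, payoff 24): dropping to 0 → total 150, payoff 0. No gain.
Hospital 2 (pledges 40, payoff 64): dropping to 0 → total 190, payoff 0. No gain.
Hospital 3 (pledges 0, payoff 104): pledging 20 → total 250, payoff 84. No gain.
Hospital 4 (pledges 50, payoff 54): dropping to 0 → total 180, payoff 0. No gain.
Hospital 5 (pledges 0, payoff 104): pledging 40 → total 270, payoff 64. No gain.
Hospital 6 (pledges 60, payoff 44): dropping to 0 → total 170, payoff 0. No gain.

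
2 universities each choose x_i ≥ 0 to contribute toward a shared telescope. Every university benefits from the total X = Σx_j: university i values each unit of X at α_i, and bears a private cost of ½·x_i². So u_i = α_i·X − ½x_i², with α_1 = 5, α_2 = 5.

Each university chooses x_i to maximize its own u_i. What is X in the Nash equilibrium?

University i's FOC: ∂u_i/∂x_i = α_i − x_i = 0, so x_i* = α_i.
NE contributions = (5, 5); X = 10.

10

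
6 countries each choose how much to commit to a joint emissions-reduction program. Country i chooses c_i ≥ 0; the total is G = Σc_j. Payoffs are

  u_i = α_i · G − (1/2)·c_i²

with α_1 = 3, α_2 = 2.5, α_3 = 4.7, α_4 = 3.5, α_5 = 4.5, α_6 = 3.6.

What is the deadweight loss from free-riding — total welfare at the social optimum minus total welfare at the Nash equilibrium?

991.88

Country i's FOC: ∂u_i/∂c_i = α_i − c_i = 0, so c_i* = α_i.
NE contributions = (3, 2.5, 4.7, 3.5, 4.5, 3.6); G = 21.8.
W^NE = (Σα)·G − ½Σα_i² = 21.8² − ½·82.8 = 433.84.
Planner sets c_i = Σα_j = 21.8 for every i, so G^SO = 6·21.8 = 130.8.
W^SO = (Σα)·G^SO − ½·6·(Σα)² = (6/2)·21.8² = 1425.72.
Deadweight loss = W^SO − W^NE = 991.88.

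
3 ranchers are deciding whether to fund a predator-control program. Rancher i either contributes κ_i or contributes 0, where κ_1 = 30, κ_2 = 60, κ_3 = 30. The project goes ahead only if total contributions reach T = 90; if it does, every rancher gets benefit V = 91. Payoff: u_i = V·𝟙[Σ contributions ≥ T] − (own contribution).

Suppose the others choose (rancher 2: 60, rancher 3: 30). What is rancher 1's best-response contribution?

Others' total = 90 ≥ 90; contributing adds cost 30 for no extra benefit.
Best response: 0.

0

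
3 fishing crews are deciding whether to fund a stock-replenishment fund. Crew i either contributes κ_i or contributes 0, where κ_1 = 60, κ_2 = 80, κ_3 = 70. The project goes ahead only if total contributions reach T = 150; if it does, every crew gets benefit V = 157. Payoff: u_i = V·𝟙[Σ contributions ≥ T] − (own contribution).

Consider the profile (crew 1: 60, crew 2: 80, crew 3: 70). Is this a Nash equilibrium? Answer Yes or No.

No

Total = 210 ≥ 150: provided.
Crew 1 (pledges 60, payoff 97): dropping to 0 → total 150, payoff 157. Profitable deviation.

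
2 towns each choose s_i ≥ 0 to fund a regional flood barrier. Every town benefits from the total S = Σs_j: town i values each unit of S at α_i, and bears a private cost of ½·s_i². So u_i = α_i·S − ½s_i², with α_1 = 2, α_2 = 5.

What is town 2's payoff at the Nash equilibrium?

Town i's FOC: ∂u_i/∂s_i = α_i − s_i = 0, so s_i* = α_i.
NE contributions = (2, 5); S = 7.
u_2 = α_2·S − ½·(s_2)² = 5·7 − ½·5² = 22.5.

22.5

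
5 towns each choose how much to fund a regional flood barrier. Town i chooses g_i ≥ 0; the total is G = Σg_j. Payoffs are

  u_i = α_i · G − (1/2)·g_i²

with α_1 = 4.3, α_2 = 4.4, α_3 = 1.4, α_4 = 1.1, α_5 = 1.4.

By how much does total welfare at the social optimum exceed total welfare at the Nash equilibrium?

Town i's FOC: ∂u_i/∂g_i = α_i − g_i = 0, so g_i* = α_i.
NE contributions = (4.3, 4.4, 1.4, 1.1, 1.4); G = 12.6.
W^NE = (Σα)·G − ½Σα_i² = 12.6² − ½·42.98 = 137.27.
Planner sets g_i = Σα_j = 12.6 for every i, so G^SO = 5·12.6 = 63.
W^SO = (Σα)·G^SO − ½·5·(Σα)² = (5/2)·12.6² = 396.9.
Deadweight loss = W^SO − W^NE = 259.63.

259.63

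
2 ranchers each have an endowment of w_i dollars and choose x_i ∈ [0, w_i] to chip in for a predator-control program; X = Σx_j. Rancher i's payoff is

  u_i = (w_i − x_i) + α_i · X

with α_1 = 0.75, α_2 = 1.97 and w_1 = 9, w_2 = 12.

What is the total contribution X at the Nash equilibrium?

12

∂u_i/∂x_i = α_i − 1, so rancher i contributes w_i if α_i > 1, else 0.
α_i > 1 for i ∈ {2}; NE contributions (0, 12), X = 12.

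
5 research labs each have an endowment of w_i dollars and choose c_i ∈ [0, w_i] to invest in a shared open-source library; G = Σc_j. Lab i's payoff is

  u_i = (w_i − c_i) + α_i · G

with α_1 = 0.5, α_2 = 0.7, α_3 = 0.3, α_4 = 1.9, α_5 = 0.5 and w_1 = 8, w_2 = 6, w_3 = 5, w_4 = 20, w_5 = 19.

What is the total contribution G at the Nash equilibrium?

∂u_i/∂c_i = α_i − 1, so lab i contributes w_i if α_i > 1, else 0.
α_i > 1 for i ∈ {4}; NE contributions (0, 0, 0, 20, 0), G = 20.

20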